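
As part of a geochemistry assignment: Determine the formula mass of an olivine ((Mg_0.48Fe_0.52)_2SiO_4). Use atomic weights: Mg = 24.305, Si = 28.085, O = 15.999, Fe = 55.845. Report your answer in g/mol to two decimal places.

M = 0.96×24.305 + 1.04×55.845 + 1×28.085 + 4×15.999

173.49 g/mol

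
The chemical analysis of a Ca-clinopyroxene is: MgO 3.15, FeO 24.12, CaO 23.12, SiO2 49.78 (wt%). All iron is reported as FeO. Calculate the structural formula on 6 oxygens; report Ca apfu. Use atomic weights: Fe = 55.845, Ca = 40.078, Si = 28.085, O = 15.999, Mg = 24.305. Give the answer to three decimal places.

MgO (M=40.304): mol = 0.07816; Mg = 0.07816, O = 0.07816.
FeO (M=71.844): mol = 0.33573; Fe = 0.33573, O = 0.33573.
CaO (M=56.077): mol = 0.41229; Ca = 0.41229, O = 0.41229.
SiO2 (M=60.083): mol = 0.82852; Si = 0.82852, O = 1.65704.
ΣO = 2.48322; factor = 6/ΣO = 2.41622.
Ca apfu = 0.41229 × 2.41622 = 0.996.

0.996 Ca apfu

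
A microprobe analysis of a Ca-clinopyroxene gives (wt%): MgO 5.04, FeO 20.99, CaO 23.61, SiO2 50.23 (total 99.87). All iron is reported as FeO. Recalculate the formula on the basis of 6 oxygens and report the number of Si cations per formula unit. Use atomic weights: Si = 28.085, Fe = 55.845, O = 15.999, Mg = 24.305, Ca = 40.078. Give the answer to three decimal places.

1.998 Si apfu

MgO: 5.04/40.304 = 0.12505 mol → 0.12505 mol Mg, 0.12505 mol O.
FeO: 20.99/71.844 = 0.29216 mol → 0.29216 mol Fe, 0.29216 mol O.
CaO: 23.61/56.077 = 0.42103 mol → 0.42103 mol Ca, 0.42103 mol O.
SiO2: 50.23/60.083 = 0.83601 mol → 0.83601 mol Si, 1.67202 mol O.
Total oxygen = 2.51026 mol. Normalization factor = 6/2.51026 = 2.39019.
Si per 6 O = 0.83601 × 2.39019 = 1.998.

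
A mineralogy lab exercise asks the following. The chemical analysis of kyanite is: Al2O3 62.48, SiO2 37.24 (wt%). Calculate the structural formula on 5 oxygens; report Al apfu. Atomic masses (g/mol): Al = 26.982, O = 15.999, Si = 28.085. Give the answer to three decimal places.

1.991 Al apfu

62.48 wt% Al2O3 ÷ 101.961 g/mol = 0.61278 mol, giving 1.22556 Al and 1.83834 O.
37.24 wt% SiO2 ÷ 60.083 g/mol = 0.61981 mol, giving 0.61981 Si and 1.23962 O.
Oxygen sums to 3.07796; scaling by 5/3.07796 = 1.62445 puts the formula on 5 O.
Al: 1.22556 × 1.62445 = 1.991 atoms per formula unit.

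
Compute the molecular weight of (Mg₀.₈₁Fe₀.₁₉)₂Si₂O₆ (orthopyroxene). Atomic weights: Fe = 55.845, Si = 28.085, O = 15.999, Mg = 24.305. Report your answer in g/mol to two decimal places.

Mg: 1.62 × 24.305 = 39.3741
Fe: 0.38 × 55.845 = 21.2211
Si: 2 × 28.085 = 56.1700
O: 6 × 15.999 = 95.9940
Summing the contributions gives the formula mass.

212.76 g/mol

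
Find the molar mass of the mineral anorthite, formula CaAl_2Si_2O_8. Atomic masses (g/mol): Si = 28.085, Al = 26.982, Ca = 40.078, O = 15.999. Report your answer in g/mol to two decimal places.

278.20 g/mol

Ca: 1 × 40.078 = 40.0780
Al: 2 × 26.982 = 53.9640
Si: 2 × 28.085 = 56.1700
O: 8 × 15.999 = 127.9920
Summing the contributions gives the formula mass.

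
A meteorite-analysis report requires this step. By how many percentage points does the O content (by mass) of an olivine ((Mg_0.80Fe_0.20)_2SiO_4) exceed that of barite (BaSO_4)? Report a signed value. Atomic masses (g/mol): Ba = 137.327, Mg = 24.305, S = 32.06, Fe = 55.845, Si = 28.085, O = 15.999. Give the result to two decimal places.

14.32 percentage points

M((Mg_0.80Fe_0.20)_2SiO_4) = 153.307 g/mol, so wt% O = 63.996/153.307 × 100 = 41.74%.
M(BaSO_4) = 233.383 g/mol, so wt% O = 63.996/233.383 × 100 = 27.42%.
41.74 − 27.42 = 14.32 pp.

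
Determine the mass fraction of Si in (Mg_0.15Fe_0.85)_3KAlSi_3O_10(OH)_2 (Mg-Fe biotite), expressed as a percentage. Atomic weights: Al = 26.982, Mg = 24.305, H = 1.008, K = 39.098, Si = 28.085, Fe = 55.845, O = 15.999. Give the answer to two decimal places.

16.93 mass %

Molar mass of (Mg_0.15Fe_0.85)_3KAlSi_3O_10(OH)_2: 0.45×24.305 + 2.55×55.845 + 1×39.098 + 1×26.982 + 3×28.085 + 12×15.999 + 2×1.008 = 497.681 g/mol.
Mass of Si per formula unit: 3 × 28.085 = 84.255 g.
Weight fraction Si = 84.255 / 497.681 = 0.1693.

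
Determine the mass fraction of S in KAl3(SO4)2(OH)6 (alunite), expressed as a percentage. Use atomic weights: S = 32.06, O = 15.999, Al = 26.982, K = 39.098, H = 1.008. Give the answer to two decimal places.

Formula mass = 1*39.098 + 3*26.982 + 2*32.06 + 14*15.999 + 6*1.008 = 414.198 g/mol, of which 64.120 g is S.
So S makes up 64.120/414.198 = 0.1548 of the mass, i.e. 15.48%.

15.48 mass %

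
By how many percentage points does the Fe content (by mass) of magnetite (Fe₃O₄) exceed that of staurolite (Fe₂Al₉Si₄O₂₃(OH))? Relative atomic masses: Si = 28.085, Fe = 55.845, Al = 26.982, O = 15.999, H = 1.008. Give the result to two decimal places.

M(Fe₃O₄) = 231.531 g/mol, so wt% Fe = 167.535/231.531 × 100 = 72.36%.
M(Fe₂Al₉Si₄O₂₃(OH)) = 851.852 g/mol, so wt% Fe = 111.690/851.852 × 100 = 13.11%.
72.36 − 13.11 = 59.25 pp.

59.25 percentage points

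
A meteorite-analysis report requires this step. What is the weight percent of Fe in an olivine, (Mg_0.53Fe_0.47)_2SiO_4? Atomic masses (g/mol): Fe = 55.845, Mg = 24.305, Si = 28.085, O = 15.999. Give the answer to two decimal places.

30.82 weight percent

Formula mass = 1.06*24.305 + 0.94*55.845 + 1*28.085 + 4*15.999 = 170.339 g/mol, of which 52.494 g is Fe.
So Fe makes up 52.494/170.339 = 0.3082 of the mass, i.e. 30.82%.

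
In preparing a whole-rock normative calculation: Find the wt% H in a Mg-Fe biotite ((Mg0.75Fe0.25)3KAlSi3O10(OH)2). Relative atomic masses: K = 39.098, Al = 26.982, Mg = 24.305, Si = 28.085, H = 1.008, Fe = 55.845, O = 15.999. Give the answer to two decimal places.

M((Mg0.75Fe0.25)3KAlSi3O10(OH)2) = 440.909 g/mol.
H contributes 2 × 1.008 = 2.016 g per mole.
2.016/440.909 = 0.0046 → 0.46%.

0.46 weight percent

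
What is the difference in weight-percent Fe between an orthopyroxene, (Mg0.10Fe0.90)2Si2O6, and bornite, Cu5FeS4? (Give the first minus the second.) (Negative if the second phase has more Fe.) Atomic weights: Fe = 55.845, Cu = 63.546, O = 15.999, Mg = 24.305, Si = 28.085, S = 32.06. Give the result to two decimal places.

27.90 percentage points

Fe in (Mg0.10Fe0.90)2Si2O6: molar mass 257.546 g/mol; 1.80×55.845 = 100.521 g → 39.03 wt%.
Fe in Cu5FeS4: molar mass 501.815 g/mol; 1×55.845 = 55.845 g → 11.13 wt%.
Difference = 39.03 − 11.13 = 27.90 percentage points.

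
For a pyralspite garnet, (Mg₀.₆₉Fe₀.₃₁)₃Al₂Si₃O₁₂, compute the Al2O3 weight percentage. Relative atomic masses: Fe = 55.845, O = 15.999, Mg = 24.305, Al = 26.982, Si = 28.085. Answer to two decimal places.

23.58 wt%

M((Mg₀.₆₉Fe₀.₃₁)₃Al₂Si₃O₁₂) = 432.454 g/mol; M(Al2O3) = 101.961 g/mol.
Moles Al2O3 per formula unit = 2 Al ÷ 2 = 1.0000.
Al2O3 fraction = (1.0000 × 101.961) / 432.454 = 101.961/432.454 = 0.2358.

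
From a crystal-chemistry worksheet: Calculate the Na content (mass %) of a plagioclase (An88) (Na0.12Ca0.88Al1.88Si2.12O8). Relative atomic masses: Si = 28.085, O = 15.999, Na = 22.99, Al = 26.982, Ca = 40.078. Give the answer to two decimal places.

1.00 mass %

M(Na0.12Ca0.88Al1.88Si2.12O8) = 276.286 g/mol.
Na contributes 0.12 × 22.99 = 2.759 g per mole.
2.759/276.286 = 0.0100 → 1.00%.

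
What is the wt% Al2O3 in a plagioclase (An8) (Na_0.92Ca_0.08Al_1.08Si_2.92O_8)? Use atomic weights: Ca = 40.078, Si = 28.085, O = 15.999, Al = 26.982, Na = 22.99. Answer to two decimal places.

20.90 wt%

Formula mass = 263.498 g/mol.
1.08 Al → 0.5400 mol Al2O3 per formula unit; M(Al2O3) = 101.961, so Al2O3 mass = 55.059 g.
55.059/263.498 × 100 = 20.90 wt%.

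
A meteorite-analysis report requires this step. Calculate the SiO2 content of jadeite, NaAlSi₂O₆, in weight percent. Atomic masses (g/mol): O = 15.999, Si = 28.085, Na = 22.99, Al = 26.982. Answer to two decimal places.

M(NaAlSi₂O₆) = 202.136 g/mol; M(SiO2) = 60.083 g/mol.
Moles SiO2 per formula unit = 2 Si ÷ 1 = 2.0000.
SiO2 fraction = (2.0000 × 60.083) / 202.136 = 120.166/202.136 = 0.5945.

59.45 wt%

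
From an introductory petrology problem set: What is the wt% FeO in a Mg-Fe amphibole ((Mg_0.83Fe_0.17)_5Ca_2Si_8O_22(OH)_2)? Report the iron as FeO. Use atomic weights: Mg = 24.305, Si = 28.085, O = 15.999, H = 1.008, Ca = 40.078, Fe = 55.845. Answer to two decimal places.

7.28 wt%

Molar mass of (Mg_0.83Fe_0.17)_5Ca_2Si_8O_22(OH)_2 = 4.15*24.305 + 0.85*55.845 + 2*40.078 + 8*28.085 + 24*15.999 + 2*1.008 = 839.162 g/mol.
Each formula unit contains 0.85 Fe, equivalent to 0.85/1 = 0.8500 mol FeO.
M(FeO) = 1×55.845 + 1×15.999 = 71.844 g/mol.
Mass of FeO per formula unit = 0.8500 × 71.844 = 61.067 g.
FeO wt% = 61.067 / 839.162 × 100 = 7.28%.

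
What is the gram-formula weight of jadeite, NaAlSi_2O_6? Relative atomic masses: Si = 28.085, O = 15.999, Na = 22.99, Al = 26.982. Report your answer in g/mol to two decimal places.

The formula mass is the sum 1·22.99 + 1·26.982 + 2·28.085 + 6·15.999.

202.14 g/mol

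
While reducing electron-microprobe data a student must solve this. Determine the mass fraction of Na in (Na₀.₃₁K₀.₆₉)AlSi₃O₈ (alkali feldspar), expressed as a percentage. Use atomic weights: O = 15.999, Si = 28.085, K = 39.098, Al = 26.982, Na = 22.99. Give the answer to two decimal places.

2.61 mass %

Molar mass of (Na₀.₃₁K₀.₆₉)AlSi₃O₈: 0.31·22.99 + 0.69·39.098 + 1·26.982 + 3·28.085 + 8·15.999 = 273.334 g/mol.
Mass of Na per formula unit: 0.31 × 22.99 = 7.127 g.
Weight fraction Na = 7.127 / 273.334 = 0.0261.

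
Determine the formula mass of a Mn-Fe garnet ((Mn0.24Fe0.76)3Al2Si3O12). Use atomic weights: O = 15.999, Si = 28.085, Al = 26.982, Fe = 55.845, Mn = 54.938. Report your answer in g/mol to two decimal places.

497.09 g/mol

Mn: 0.72 × 54.938 = 39.5554
Fe: 2.28 × 55.845 = 127.3266
Al: 2 × 26.982 = 53.9640
Si: 3 × 28.085 = 84.2550
O: 12 × 15.999 = 191.9880
Summing the contributions gives the formula mass.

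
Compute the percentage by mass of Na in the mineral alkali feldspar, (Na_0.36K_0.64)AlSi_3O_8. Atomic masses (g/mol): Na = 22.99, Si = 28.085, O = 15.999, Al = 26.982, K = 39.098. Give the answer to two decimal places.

3.04 wt%

Formula mass = 0.36*22.99 + 0.64*39.098 + 1*26.982 + 3*28.085 + 8*15.999 = 272.528 g/mol, of which 8.276 g is Na.
So Na makes up 8.276/272.528 = 0.0304 of the mass, i.e. 3.04%.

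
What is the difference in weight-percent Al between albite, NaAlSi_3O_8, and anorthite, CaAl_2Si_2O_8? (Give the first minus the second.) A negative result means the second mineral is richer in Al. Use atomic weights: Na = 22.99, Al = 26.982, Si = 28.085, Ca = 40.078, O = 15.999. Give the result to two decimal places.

Al in NaAlSi_3O_8: molar mass 262.219 g/mol; 1×26.982 = 26.982 g → 10.29 wt%.
Al in CaAl_2Si_2O_8: molar mass 278.204 g/mol; 2×26.982 = 53.964 g → 19.40 wt%.
Difference = 10.29 − 19.40 = -9.11 percentage points.

-9.11 percentage points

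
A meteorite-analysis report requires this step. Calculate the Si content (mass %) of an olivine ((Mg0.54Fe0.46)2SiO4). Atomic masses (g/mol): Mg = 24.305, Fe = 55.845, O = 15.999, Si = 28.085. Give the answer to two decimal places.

16.55 mass %

M((Mg0.54Fe0.46)2SiO4) = 169.708 g/mol.
Si contributes 1 × 28.085 = 28.085 g per mole.
28.085/169.708 = 0.1655 → 16.55%.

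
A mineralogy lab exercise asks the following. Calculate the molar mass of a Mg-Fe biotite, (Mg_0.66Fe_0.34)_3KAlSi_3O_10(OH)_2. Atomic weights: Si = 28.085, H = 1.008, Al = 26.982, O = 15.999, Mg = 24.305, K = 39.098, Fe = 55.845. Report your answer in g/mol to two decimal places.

M = 1.98×24.305 + 1.02×55.845 + 1×39.098 + 1×26.982 + 3×28.085 + 12×15.999 + 2×1.008

449.42 g/mol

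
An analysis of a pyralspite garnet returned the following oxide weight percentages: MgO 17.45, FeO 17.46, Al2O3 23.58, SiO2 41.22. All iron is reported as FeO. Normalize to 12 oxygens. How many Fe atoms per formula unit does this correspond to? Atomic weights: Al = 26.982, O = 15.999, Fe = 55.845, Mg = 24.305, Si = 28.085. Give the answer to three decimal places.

MgO (M=40.304): mol = 0.43296; Mg = 0.43296, O = 0.43296.
FeO (M=71.844): mol = 0.24303; Fe = 0.24303, O = 0.24303.
Al2O3 (M=101.961): mol = 0.23126; Al = 0.46252, O = 0.69378.
SiO2 (M=60.083): mol = 0.68605; Si = 0.68605, O = 1.37210.
ΣO = 2.74187; factor = 12/ΣO = 4.37658.
Fe apfu = 0.24303 × 4.37658 = 1.064.

1.064 Fe apfu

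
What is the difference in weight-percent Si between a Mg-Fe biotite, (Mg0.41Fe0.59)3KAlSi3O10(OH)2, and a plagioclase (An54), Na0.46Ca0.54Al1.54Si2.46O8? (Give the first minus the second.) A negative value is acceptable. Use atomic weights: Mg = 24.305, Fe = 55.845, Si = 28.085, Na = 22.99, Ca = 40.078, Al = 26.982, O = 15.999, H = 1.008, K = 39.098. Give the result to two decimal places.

-7.70 percentage points

Si in (Mg0.41Fe0.59)3KAlSi3O10(OH)2: molar mass 473.080 g/mol; 3×28.085 = 84.255 g → 17.81 wt%.
Si in Na0.46Ca0.54Al1.54Si2.46O8: molar mass 270.851 g/mol; 2.46×28.085 = 69.089 g → 25.51 wt%.
Difference = 17.81 − 25.51 = -7.70 percentage points.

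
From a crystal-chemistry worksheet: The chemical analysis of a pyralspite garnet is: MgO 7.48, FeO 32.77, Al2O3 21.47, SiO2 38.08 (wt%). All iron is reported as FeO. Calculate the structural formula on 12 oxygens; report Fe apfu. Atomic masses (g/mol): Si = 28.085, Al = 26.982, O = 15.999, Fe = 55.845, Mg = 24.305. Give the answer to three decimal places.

7.48 wt% MgO ÷ 40.304 g/mol = 0.18559 mol, giving 0.18559 Mg and 0.18559 O.
32.77 wt% FeO ÷ 71.844 g/mol = 0.45613 mol, giving 0.45613 Fe and 0.45613 O.
21.47 wt% Al2O3 ÷ 101.961 g/mol = 0.21057 mol, giving 0.42114 Al and 0.63171 O.
38.08 wt% SiO2 ÷ 60.083 g/mol = 0.63379 mol, giving 0.63379 Si and 1.26758 O.
Oxygen sums to 2.54101; scaling by 12/2.54101 = 4.72253 puts the formula on 12 O.
Fe: 0.45613 × 4.72253 = 2.154 atoms per formula unit.

2.154 Fe apfu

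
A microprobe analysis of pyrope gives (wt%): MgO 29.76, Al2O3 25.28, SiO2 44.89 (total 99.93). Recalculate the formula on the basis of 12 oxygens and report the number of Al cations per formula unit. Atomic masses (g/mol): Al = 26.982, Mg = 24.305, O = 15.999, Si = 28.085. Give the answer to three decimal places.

1.999 Al apfu

MgO (M=40.304): mol = 0.73839; Mg = 0.73839, O = 0.73839.
Al2O3 (M=101.961): mol = 0.24794; Al = 0.49588, O = 0.74382.
SiO2 (M=60.083): mol = 0.74713; Si = 0.74713, O = 1.49426.
ΣO = 2.97647; factor = 12/ΣO = 4.03162.
Al apfu = 0.49588 × 4.03162 = 1.999.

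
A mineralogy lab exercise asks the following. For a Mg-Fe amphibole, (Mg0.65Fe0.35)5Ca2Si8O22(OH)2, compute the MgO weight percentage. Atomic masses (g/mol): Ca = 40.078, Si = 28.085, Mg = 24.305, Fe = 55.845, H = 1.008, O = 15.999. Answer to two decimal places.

M((Mg0.65Fe0.35)5Ca2Si8O22(OH)2) = 867.548 g/mol; M(MgO) = 40.304 g/mol.
Moles MgO per formula unit = 3.25 Mg ÷ 1 = 3.2500.
MgO fraction = (3.2500 × 40.304) / 867.548 = 130.988/867.548 = 0.1510.

15.10 wt%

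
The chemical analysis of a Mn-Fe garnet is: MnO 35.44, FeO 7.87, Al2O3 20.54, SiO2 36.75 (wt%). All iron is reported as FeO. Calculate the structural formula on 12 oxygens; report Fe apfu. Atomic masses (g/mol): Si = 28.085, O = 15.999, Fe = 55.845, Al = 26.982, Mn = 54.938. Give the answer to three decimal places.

0.539 Fe apfu

MnO: 35.44/70.937 = 0.49960 mol → 0.49960 mol Mn, 0.49960 mol O.
FeO: 7.87/71.844 = 0.10954 mol → 0.10954 mol Fe, 0.10954 mol O.
Al2O3: 20.54/101.961 = 0.20145 mol → 0.40290 mol Al, 0.60435 mol O.
SiO2: 36.75/60.083 = 0.61165 mol → 0.61165 mol Si, 1.22330 mol O.
Total oxygen = 2.43679 mol. Normalization factor = 12/2.43679 = 4.92451.
Fe per 12 O = 0.10954 × 4.92451 = 0.539.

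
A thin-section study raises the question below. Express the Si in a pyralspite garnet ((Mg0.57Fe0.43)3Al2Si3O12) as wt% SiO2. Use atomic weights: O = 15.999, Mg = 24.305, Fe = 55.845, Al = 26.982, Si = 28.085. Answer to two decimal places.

40.61 wt%

M((Mg0.57Fe0.43)3Al2Si3O12) = 443.809 g/mol; M(SiO2) = 60.083 g/mol.
Moles SiO2 per formula unit = 3 Si ÷ 1 = 3.0000.
SiO2 fraction = (3.0000 × 60.083) / 443.809 = 180.249/443.809 = 0.4061.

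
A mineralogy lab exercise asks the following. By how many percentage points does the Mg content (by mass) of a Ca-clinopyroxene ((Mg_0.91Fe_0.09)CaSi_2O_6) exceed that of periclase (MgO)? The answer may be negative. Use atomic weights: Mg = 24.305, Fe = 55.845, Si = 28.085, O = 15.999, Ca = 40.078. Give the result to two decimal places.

First mineral: 22.118 g Mg in 219.386 g formula = 10.08 wt% Mg.
Second mineral: 24.305 g Mg in 40.304 g formula = 60.30 wt% Mg.
10.08% − 60.30% gives a difference of -50.22 percentage points.

-50.22 percentage points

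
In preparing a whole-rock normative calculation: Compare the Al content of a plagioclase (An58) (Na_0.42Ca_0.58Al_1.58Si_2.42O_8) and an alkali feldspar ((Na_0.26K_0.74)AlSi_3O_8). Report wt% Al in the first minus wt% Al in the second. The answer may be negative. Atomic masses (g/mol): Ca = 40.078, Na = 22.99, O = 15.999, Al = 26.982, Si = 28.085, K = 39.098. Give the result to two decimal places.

First mineral: 42.632 g Al in 271.490 g formula = 15.70 wt% Al.
Second mineral: 26.982 g Al in 274.139 g formula = 9.84 wt% Al.
15.70% − 9.84% gives a difference of 5.86 percentage points.

5.86 percentage points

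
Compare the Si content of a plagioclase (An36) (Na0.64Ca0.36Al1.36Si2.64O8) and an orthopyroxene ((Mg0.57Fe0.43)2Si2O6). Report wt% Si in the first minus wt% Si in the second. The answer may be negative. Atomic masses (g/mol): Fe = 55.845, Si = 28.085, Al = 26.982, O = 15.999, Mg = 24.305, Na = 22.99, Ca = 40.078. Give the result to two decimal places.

3.02 percentage points

Si in Na0.64Ca0.36Al1.36Si2.64O8: molar mass 267.974 g/mol; 2.64×28.085 = 74.144 g → 27.67 wt%.
Si in (Mg0.57Fe0.43)2Si2O6: molar mass 227.898 g/mol; 2×28.085 = 56.170 g → 24.65 wt%.
Difference = 27.67 − 24.65 = 3.02 percentage points.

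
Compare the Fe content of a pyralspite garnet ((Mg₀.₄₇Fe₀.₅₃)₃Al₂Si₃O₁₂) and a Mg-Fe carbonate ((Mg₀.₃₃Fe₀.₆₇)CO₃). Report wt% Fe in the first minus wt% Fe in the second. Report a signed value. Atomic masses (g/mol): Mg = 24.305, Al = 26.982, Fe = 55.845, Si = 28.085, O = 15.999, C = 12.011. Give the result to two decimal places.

-15.89 percentage points

First mineral: 88.794 g Fe in 453.271 g formula = 19.59 wt% Fe.
Second mineral: 37.416 g Fe in 105.445 g formula = 35.48 wt% Fe.
19.59% − 35.48% gives a difference of -15.89 percentage points.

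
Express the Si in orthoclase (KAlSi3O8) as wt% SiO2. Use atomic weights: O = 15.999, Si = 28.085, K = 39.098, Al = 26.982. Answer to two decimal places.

64.76 wt%

Formula mass = 278.327 g/mol.
3 Si → 3.0000 mol SiO2 per formula unit; M(SiO2) = 60.083, so SiO2 mass = 180.249 g.
180.249/278.327 × 100 = 64.76 wt%.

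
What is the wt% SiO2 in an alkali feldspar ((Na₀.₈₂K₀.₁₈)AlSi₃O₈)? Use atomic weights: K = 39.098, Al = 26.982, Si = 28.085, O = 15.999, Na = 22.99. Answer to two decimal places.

Formula mass = 265.118 g/mol.
3 Si → 3.0000 mol SiO2 per formula unit; M(SiO2) = 60.083, so SiO2 mass = 180.249 g.
180.249/265.118 × 100 = 67.99 wt%.

67.99 wt%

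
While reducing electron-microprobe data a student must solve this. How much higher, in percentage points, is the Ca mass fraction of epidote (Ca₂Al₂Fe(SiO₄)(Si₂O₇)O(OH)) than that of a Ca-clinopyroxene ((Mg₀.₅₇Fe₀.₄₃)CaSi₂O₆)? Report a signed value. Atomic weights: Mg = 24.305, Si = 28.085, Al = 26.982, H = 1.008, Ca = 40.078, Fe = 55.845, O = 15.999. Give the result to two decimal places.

First mineral: 80.156 g Ca in 483.215 g formula = 16.59 wt% Ca.
Second mineral: 40.078 g Ca in 230.109 g formula = 17.42 wt% Ca.
16.59% − 17.42% gives a difference of -0.83 percentage points.

-0.83 percentage points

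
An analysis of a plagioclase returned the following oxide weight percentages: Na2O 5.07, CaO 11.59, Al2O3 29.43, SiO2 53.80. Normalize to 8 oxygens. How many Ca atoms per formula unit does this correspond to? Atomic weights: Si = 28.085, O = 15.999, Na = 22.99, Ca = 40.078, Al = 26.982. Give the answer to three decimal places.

5.07 wt% Na2O ÷ 61.979 g/mol = 0.08180 mol, giving 0.16360 Na and 0.08180 O.
11.59 wt% CaO ÷ 56.077 g/mol = 0.20668 mol, giving 0.20668 Ca and 0.20668 O.
29.43 wt% Al2O3 ÷ 101.961 g/mol = 0.28864 mol, giving 0.57728 Al and 0.86592 O.
53.80 wt% SiO2 ÷ 60.083 g/mol = 0.89543 mol, giving 0.89543 Si and 1.79086 O.
Oxygen sums to 2.94526; scaling by 8/2.94526 = 2.71623 puts the formula on 8 O.
Ca: 0.20668 × 2.71623 = 0.561 atoms per formula unit.

0.561 Ca apfu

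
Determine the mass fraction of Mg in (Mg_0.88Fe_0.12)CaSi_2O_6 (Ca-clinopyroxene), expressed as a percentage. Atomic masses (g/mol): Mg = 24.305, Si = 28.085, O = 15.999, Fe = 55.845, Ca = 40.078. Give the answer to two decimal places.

9.71 weight percent

Formula mass = 0.88·24.305 + 0.12·55.845 + 1·40.078 + 2·28.085 + 6·15.999 = 220.332 g/mol, of which 21.388 g is Mg.
So Mg makes up 21.388/220.332 = 0.0971 of the mass, i.e. 9.71%.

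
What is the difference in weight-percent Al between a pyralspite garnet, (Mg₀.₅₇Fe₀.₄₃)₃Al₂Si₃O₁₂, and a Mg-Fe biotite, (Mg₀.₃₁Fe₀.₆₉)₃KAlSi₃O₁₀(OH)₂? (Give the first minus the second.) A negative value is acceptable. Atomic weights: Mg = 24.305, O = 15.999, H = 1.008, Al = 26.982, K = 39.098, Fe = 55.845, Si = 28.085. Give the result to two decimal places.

6.57 percentage points

M((Mg₀.₅₇Fe₀.₄₃)₃Al₂Si₃O₁₂) = 443.809 g/mol, so wt% Al = 53.964/443.809 × 100 = 12.16%.
M((Mg₀.₃₁Fe₀.₆₉)₃KAlSi₃O₁₀(OH)₂) = 482.542 g/mol, so wt% Al = 26.982/482.542 × 100 = 5.59%.
12.16 − 5.59 = 6.57 pp.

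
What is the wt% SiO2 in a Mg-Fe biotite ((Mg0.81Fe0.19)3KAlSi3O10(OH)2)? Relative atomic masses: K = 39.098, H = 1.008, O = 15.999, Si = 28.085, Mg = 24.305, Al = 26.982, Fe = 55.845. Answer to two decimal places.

41.41 wt%

Molar mass of (Mg0.81Fe0.19)3KAlSi3O10(OH)2 = 2.43·24.305 + 0.57·55.845 + 1·39.098 + 1·26.982 + 3·28.085 + 12·15.999 + 2·1.008 = 435.232 g/mol.
Each formula unit contains 3 Si, equivalent to 3/1 = 3.0000 mol SiO2.
M(SiO2) = 1×28.085 + 2×15.999 = 60.083 g/mol.
Mass of SiO2 per formula unit = 3.0000 × 60.083 = 180.249 g.
SiO2 wt% = 180.249 / 435.232 × 100 = 41.41%.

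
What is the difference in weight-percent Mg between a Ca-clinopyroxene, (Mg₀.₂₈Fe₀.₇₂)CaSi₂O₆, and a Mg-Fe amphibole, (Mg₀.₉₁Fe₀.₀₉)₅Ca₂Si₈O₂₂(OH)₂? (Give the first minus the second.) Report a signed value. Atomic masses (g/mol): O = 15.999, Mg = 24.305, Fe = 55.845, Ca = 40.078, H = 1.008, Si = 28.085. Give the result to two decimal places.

-10.54 percentage points

Mg in (Mg₀.₂₈Fe₀.₇₂)CaSi₂O₆: molar mass 239.256 g/mol; 0.28×24.305 = 6.805 g → 2.84 wt%.
Mg in (Mg₀.₉₁Fe₀.₀₉)₅Ca₂Si₈O₂₂(OH)₂: molar mass 826.546 g/mol; 4.55×24.305 = 110.588 g → 13.38 wt%.
Difference = 2.84 − 13.38 = -10.54 percentage points.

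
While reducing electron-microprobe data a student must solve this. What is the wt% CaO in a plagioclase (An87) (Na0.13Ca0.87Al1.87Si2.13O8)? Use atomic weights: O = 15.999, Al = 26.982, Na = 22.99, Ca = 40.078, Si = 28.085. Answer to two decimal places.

17.67 wt%

Formula mass = 276.126 g/mol.
0.87 Ca → 0.8700 mol CaO per formula unit; M(CaO) = 56.077, so CaO mass = 48.787 g.
48.787/276.126 × 100 = 17.67 wt%.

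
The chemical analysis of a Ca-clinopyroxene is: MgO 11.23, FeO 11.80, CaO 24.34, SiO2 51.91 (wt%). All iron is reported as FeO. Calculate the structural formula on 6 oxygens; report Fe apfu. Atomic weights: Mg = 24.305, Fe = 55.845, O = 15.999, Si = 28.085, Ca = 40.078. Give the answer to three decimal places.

MgO: 11.23/40.304 = 0.27863 mol → 0.27863 mol Mg, 0.27863 mol O.
FeO: 11.80/71.844 = 0.16424 mol → 0.16424 mol Fe, 0.16424 mol O.
CaO: 24.34/56.077 = 0.43405 mol → 0.43405 mol Ca, 0.43405 mol O.
SiO2: 51.91/60.083 = 0.86397 mol → 0.86397 mol Si, 1.72794 mol O.
Total oxygen = 2.60486 mol. Normalization factor = 6/2.60486 = 2.30339.
Fe per 6 O = 0.16424 × 2.30339 = 0.378.

0.378 Fe apfu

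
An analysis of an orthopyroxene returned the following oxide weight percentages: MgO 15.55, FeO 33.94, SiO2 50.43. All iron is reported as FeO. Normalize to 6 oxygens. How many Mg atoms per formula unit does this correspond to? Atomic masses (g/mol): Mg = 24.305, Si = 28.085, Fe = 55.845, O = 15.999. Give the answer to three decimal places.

15.55 wt% MgO ÷ 40.304 g/mol = 0.38582 mol, giving 0.38582 Mg and 0.38582 O.
33.94 wt% FeO ÷ 71.844 g/mol = 0.47241 mol, giving 0.47241 Fe and 0.47241 O.
50.43 wt% SiO2 ÷ 60.083 g/mol = 0.83934 mol, giving 0.83934 Si and 1.67868 O.
Oxygen sums to 2.53691; scaling by 6/2.53691 = 2.36508 puts the formula on 6 O.
Mg: 0.38582 × 2.36508 = 0.912 atoms per formula unit.

0.912 Mg apfu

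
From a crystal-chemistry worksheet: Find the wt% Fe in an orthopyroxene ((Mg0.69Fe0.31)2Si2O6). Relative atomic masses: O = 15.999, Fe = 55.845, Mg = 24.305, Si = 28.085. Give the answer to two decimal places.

15.71 mass %

M((Mg0.69Fe0.31)2Si2O6) = 220.329 g/mol.
Fe contributes 0.62 × 55.845 = 34.624 g per mole.
34.624/220.329 = 0.1571 → 15.71%.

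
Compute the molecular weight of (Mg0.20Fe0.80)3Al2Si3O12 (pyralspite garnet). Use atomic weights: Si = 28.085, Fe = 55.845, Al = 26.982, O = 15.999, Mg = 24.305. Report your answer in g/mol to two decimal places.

The formula mass is the sum 0.60·24.305 + 2.40·55.845 + 2·26.982 + 3·28.085 + 12·15.999.

478.82 g/mol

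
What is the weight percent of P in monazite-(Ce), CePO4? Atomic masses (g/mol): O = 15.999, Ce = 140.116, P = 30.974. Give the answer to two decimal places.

Formula mass = 1×140.116 + 1×30.974 + 4×15.999 = 235.086 g/mol, of which 30.974 g is P.
So P makes up 30.974/235.086 = 0.1318 of the mass, i.e. 13.18%.

13.18 mass %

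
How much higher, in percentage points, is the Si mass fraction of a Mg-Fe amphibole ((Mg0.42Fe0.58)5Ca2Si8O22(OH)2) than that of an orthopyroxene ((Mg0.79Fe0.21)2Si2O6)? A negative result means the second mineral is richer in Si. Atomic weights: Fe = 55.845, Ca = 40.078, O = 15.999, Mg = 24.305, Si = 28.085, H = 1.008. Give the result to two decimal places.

M((Mg0.42Fe0.58)5Ca2Si8O22(OH)2) = 903.819 g/mol, so wt% Si = 224.680/903.819 × 100 = 24.86%.
M((Mg0.79Fe0.21)2Si2O6) = 214.021 g/mol, so wt% Si = 56.170/214.021 × 100 = 26.25%.
24.86 − 26.25 = -1.39 pp.

-1.39 percentage points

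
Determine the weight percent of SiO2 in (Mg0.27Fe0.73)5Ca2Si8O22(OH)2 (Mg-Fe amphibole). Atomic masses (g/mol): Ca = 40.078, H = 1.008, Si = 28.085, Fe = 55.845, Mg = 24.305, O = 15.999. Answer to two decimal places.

M((Mg0.27Fe0.73)5Ca2Si8O22(OH)2) = 927.474 g/mol; M(SiO2) = 60.083 g/mol.
Moles SiO2 per formula unit = 8 Si ÷ 1 = 8.0000.
SiO2 fraction = (8.0000 × 60.083) / 927.474 = 480.664/927.474 = 0.5183.

51.83 wt%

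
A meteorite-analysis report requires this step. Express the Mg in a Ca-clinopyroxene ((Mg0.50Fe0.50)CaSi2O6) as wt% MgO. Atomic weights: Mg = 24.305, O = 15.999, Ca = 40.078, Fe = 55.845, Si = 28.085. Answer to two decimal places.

8.67 wt%

Molar mass of (Mg0.50Fe0.50)CaSi2O6 = 0.50·24.305 + 0.50·55.845 + 1·40.078 + 2·28.085 + 6·15.999 = 232.317 g/mol.
Each formula unit contains 0.50 Mg, equivalent to 0.50/1 = 0.5000 mol MgO.
M(MgO) = 1×24.305 + 1×15.999 = 40.304 g/mol.
Mass of MgO per formula unit = 0.5000 × 40.304 = 20.152 g.
MgO wt% = 20.152 / 232.317 × 100 = 8.67%.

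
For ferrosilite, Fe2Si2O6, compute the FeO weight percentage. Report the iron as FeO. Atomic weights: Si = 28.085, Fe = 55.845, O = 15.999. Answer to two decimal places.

54.46 wt%

Formula mass = 263.854 g/mol.
2 Fe → 2.0000 mol FeO per formula unit; M(FeO) = 71.844, so FeO mass = 143.688 g.
143.688/263.854 × 100 = 54.46 wt%.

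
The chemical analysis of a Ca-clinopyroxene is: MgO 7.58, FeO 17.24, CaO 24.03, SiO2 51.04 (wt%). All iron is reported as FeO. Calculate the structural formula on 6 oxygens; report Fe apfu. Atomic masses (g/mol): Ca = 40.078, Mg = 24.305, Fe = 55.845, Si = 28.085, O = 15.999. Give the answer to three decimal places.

MgO (M=40.304): mol = 0.18807; Mg = 0.18807, O = 0.18807.
FeO (M=71.844): mol = 0.23996; Fe = 0.23996, O = 0.23996.
CaO (M=56.077): mol = 0.42852; Ca = 0.42852, O = 0.42852.
SiO2 (M=60.083): mol = 0.84949; Si = 0.84949, O = 1.69898.
ΣO = 2.55553; factor = 6/ΣO = 2.34785.
Fe apfu = 0.23996 × 2.34785 = 0.563.

0.563 Fe apfu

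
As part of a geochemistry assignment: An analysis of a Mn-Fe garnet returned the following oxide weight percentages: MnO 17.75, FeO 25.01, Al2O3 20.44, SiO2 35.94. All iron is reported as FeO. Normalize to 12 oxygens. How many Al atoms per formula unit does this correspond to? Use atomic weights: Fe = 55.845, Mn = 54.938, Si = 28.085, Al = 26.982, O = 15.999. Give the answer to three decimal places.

2.008 Al apfu

MnO (M=70.937): mol = 0.25022; Mn = 0.25022, O = 0.25022.
FeO (M=71.844): mol = 0.34812; Fe = 0.34812, O = 0.34812.
Al2O3 (M=101.961): mol = 0.20047; Al = 0.40094, O = 0.60141.
SiO2 (M=60.083): mol = 0.59817; Si = 0.59817, O = 1.19634.
ΣO = 2.39609; factor = 12/ΣO = 5.00816.
Al apfu = 0.40094 × 5.00816 = 2.008.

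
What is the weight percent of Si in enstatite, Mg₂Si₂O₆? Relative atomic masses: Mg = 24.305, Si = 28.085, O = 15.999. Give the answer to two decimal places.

Molar mass of Mg₂Si₂O₆: 2*24.305 + 2*28.085 + 6*15.999 = 200.774 g/mol.
Mass of Si per formula unit: 2 × 28.085 = 56.170 g.
Weight fraction Si = 56.170 / 200.774 = 0.2798.

27.98 mass %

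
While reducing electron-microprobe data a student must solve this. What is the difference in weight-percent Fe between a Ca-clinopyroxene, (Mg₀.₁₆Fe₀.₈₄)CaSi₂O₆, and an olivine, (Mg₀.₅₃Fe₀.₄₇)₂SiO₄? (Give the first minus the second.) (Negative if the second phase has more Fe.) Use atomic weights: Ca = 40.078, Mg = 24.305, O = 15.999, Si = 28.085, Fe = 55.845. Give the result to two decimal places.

-11.52 percentage points

First mineral: 46.910 g Fe in 243.041 g formula = 19.30 wt% Fe.
Second mineral: 52.494 g Fe in 170.339 g formula = 30.82 wt% Fe.
19.30% − 30.82% gives a difference of -11.52 percentage points.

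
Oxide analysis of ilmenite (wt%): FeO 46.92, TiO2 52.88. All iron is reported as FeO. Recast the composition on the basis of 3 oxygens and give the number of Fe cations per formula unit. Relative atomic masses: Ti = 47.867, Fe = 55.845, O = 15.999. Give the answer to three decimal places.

FeO: 46.92/71.844 = 0.65308 mol → 0.65308 mol Fe, 0.65308 mol O.
TiO2: 52.88/79.865 = 0.66212 mol → 0.66212 mol Ti, 1.32424 mol O.
Total oxygen = 1.97732 mol. Normalization factor = 3/1.97732 = 1.51721.
Fe per 3 O = 0.65308 × 1.51721 = 0.991.

0.991 Fe apfu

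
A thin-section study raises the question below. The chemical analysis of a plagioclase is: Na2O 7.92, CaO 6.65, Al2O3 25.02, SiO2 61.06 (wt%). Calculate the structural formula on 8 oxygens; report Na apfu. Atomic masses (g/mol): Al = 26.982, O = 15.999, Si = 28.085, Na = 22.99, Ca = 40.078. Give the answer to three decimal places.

Na2O: 7.92/61.979 = 0.12779 mol → 0.25558 mol Na, 0.12779 mol O.
CaO: 6.65/56.077 = 0.11859 mol → 0.11859 mol Ca, 0.11859 mol O.
Al2O3: 25.02/101.961 = 0.24539 mol → 0.49078 mol Al, 0.73617 mol O.
SiO2: 61.06/60.083 = 1.01626 mol → 1.01626 mol Si, 2.03252 mol O.
Total oxygen = 3.01507 mol. Normalization factor = 8/3.01507 = 2.65334.
Na per 8 O = 0.25558 × 2.65334 = 0.678.

0.678 Na apfu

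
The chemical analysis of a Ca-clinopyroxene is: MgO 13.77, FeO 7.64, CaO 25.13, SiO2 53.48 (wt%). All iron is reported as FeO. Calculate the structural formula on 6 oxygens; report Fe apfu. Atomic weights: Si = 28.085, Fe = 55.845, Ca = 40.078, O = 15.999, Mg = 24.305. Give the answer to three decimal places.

MgO: 13.77/40.304 = 0.34165 mol → 0.34165 mol Mg, 0.34165 mol O.
FeO: 7.64/71.844 = 0.10634 mol → 0.10634 mol Fe, 0.10634 mol O.
CaO: 25.13/56.077 = 0.44813 mol → 0.44813 mol Ca, 0.44813 mol O.
SiO2: 53.48/60.083 = 0.89010 mol → 0.89010 mol Si, 1.78020 mol O.
Total oxygen = 2.67632 mol. Normalization factor = 6/2.67632 = 2.24188.
Fe per 6 O = 0.10634 × 2.24188 = 0.238.

0.238 Fe apfu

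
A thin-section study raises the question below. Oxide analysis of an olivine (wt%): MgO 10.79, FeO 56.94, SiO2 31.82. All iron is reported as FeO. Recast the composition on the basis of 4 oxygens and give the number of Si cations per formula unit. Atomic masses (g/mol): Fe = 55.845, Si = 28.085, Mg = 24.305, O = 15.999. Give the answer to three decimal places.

10.79 wt% MgO ÷ 40.304 g/mol = 0.26772 mol, giving 0.26772 Mg and 0.26772 O.
56.94 wt% FeO ÷ 71.844 g/mol = 0.79255 mol, giving 0.79255 Fe and 0.79255 O.
31.82 wt% SiO2 ÷ 60.083 g/mol = 0.52960 mol, giving 0.52960 Si and 1.05920 O.
Oxygen sums to 2.11947; scaling by 4/2.11947 = 1.88726 puts the formula on 4 O.
Si: 0.52960 × 1.88726 = 0.999 atoms per formula unit.

0.999 Si apfu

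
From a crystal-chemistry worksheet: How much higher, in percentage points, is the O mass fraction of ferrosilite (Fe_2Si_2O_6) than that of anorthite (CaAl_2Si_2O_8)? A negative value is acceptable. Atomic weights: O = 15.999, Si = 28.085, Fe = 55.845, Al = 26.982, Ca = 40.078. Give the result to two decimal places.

-9.63 percentage points

M(Fe_2Si_2O_6) = 263.854 g/mol, so wt% O = 95.994/263.854 × 100 = 36.38%.
M(CaAl_2Si_2O_8) = 278.204 g/mol, so wt% O = 127.992/278.204 × 100 = 46.01%.
36.38 − 46.01 = -9.63 pp.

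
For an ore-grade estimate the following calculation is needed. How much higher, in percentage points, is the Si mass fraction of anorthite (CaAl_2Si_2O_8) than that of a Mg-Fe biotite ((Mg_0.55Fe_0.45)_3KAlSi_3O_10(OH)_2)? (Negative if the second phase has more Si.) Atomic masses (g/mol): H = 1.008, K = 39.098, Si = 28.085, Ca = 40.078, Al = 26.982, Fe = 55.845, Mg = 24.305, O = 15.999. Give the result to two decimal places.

1.87 percentage points

Si in CaAl_2Si_2O_8: molar mass 278.204 g/mol; 2×28.085 = 56.170 g → 20.19 wt%.
Si in (Mg_0.55Fe_0.45)_3KAlSi_3O_10(OH)_2: molar mass 459.833 g/mol; 3×28.085 = 84.255 g → 18.32 wt%.
Difference = 20.19 − 18.32 = 1.87 percentage points.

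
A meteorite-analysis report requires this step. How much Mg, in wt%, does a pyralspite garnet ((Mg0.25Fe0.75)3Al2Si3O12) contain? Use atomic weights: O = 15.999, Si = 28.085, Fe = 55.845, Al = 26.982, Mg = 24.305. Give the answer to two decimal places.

Molar mass of (Mg0.25Fe0.75)3Al2Si3O12: 0.75*24.305 + 2.25*55.845 + 2*26.982 + 3*28.085 + 12*15.999 = 474.087 g/mol.
Mass of Mg per formula unit: 0.75 × 24.305 = 18.229 g.
Weight fraction Mg = 18.229 / 474.087 = 0.0385.

3.85 wt%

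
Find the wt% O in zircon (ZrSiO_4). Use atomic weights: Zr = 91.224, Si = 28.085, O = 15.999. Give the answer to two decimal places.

M(ZrSiO_4) = 183.305 g/mol.
O contributes 4 × 15.999 = 63.996 g per mole.
63.996/183.305 = 0.3491 → 34.91%.

34.91 wt%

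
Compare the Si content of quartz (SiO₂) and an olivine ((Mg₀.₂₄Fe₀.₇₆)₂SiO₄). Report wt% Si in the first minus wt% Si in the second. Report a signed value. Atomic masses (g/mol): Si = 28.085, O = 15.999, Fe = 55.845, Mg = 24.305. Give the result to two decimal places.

31.85 percentage points

First mineral: 28.085 g Si in 60.083 g formula = 46.74 wt% Si.
Second mineral: 28.085 g Si in 188.632 g formula = 14.89 wt% Si.
46.74% − 14.89% gives a difference of 31.85 percentage points.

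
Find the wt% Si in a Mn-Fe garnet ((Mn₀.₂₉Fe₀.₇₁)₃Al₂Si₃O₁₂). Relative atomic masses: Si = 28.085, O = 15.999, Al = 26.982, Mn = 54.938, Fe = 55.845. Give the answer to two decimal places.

16.95 wt%

M((Mn₀.₂₉Fe₀.₇₁)₃Al₂Si₃O₁₂) = 496.953 g/mol.
Si contributes 3 × 28.085 = 84.255 g per mole.
84.255/496.953 = 0.1695 → 16.95%.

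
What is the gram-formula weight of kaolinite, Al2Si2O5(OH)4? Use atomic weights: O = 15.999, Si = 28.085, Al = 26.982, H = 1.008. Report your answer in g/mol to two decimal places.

M = 2·26.982 + 2·28.085 + 9·15.999 + 4·1.008

258.16 g/mol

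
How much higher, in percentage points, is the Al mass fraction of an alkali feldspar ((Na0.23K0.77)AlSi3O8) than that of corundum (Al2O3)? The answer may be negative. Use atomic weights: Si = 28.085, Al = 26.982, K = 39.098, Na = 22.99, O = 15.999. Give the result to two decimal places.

-43.10 percentage points

Al in (Na0.23K0.77)AlSi3O8: molar mass 274.622 g/mol; 1×26.982 = 26.982 g → 9.83 wt%.
Al in Al2O3: molar mass 101.961 g/mol; 2×26.982 = 53.964 g → 52.93 wt%.
Difference = 9.83 − 52.93 = -43.10 percentage points.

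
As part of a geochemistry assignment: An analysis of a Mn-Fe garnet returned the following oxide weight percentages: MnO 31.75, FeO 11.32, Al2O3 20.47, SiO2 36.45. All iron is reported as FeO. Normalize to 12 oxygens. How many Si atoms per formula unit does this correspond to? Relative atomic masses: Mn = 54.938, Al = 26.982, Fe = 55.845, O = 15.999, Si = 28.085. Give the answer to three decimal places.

31.75 wt% MnO ÷ 70.937 g/mol = 0.44758 mol, giving 0.44758 Mn and 0.44758 O.
11.32 wt% FeO ÷ 71.844 g/mol = 0.15756 mol, giving 0.15756 Fe and 0.15756 O.
20.47 wt% Al2O3 ÷ 101.961 g/mol = 0.20076 mol, giving 0.40152 Al and 0.60228 O.
36.45 wt% SiO2 ÷ 60.083 g/mol = 0.60666 mol, giving 0.60666 Si and 1.21332 O.
Oxygen sums to 2.42074; scaling by 12/2.42074 = 4.95716 puts the formula on 12 O.
Si: 0.60666 × 4.95716 = 3.007 atoms per formula unit.

3.007 Si apfu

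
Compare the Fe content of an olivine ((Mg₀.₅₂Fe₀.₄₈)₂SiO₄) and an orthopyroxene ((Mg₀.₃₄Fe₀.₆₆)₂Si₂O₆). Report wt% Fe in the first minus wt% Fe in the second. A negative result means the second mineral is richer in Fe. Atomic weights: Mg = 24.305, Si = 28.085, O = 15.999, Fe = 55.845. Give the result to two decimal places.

M((Mg₀.₅₂Fe₀.₄₈)₂SiO₄) = 170.969 g/mol, so wt% Fe = 53.611/170.969 × 100 = 31.36%.
M((Mg₀.₃₄Fe₀.₆₆)₂Si₂O₆) = 242.407 g/mol, so wt% Fe = 73.715/242.407 × 100 = 30.41%.
31.36 − 30.41 = 0.95 pp.

0.95 percentage points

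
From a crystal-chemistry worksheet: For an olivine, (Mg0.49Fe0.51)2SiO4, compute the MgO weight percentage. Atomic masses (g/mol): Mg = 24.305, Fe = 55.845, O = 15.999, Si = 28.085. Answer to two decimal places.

22.85 wt%

Formula mass = 172.862 g/mol.
0.98 Mg → 0.9800 mol MgO per formula unit; M(MgO) = 40.304, so MgO mass = 39.498 g.
39.498/172.862 × 100 = 22.85 wt%.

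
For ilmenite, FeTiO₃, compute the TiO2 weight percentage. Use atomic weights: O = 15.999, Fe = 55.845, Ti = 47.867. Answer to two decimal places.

Molar mass of FeTiO₃ = 1·55.845 + 1·47.867 + 3·15.999 = 151.709 g/mol.
Each formula unit contains 1 Ti, equivalent to 1/1 = 1.0000 mol TiO2.
M(TiO2) = 1×47.867 + 2×15.999 = 79.865 g/mol.
Mass of TiO2 per formula unit = 1.0000 × 79.865 = 79.865 g.
TiO2 wt% = 79.865 / 151.709 × 100 = 52.64%.

52.64 wt%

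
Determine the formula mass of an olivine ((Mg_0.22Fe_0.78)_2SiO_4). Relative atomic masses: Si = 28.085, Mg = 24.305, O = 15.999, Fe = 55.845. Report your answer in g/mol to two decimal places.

The formula mass is the sum 0.44*24.305 + 1.56*55.845 + 1*28.085 + 4*15.999.

189.89 g/mol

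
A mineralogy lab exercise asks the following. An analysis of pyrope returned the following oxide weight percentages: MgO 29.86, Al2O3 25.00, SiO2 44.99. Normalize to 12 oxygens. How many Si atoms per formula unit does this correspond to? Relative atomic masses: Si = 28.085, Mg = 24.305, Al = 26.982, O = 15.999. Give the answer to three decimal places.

3.021 Si apfu

29.86 wt% MgO ÷ 40.304 g/mol = 0.74087 mol, giving 0.74087 Mg and 0.74087 O.
25.00 wt% Al2O3 ÷ 101.961 g/mol = 0.24519 mol, giving 0.49038 Al and 0.73557 O.
44.99 wt% SiO2 ÷ 60.083 g/mol = 0.74880 mol, giving 0.74880 Si and 1.49760 O.
Oxygen sums to 2.97404; scaling by 12/2.97404 = 4.03492 puts the formula on 12 O.
Si: 0.74880 × 4.03492 = 3.021 atoms per formula unit.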